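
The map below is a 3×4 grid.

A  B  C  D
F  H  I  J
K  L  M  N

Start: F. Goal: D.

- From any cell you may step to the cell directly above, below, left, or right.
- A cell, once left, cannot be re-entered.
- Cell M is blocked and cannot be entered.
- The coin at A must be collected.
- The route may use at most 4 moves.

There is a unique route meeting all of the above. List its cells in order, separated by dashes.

The 4-move cap with required stops at A leaves no slack for detours.
Route from F: up 1 to A, right 3 to D — 4 moves in all.
Check: all required cells visited; 4 ≤ 4 moves.

F - A - B - C - D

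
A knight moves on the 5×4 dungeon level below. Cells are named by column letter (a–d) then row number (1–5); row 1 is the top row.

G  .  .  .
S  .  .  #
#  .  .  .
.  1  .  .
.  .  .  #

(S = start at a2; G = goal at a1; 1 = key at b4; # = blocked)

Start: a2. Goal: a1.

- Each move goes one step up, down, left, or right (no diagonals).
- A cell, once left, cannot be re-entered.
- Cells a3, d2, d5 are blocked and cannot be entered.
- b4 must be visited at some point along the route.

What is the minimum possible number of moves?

9

Any route passes through b4 somewhere between a2 and a1. Summing Manhattan distances along the two legs (a2 → b4 → a1) gives a lower bound of 3 + 4 = 7 moves.
The shortest route satisfying every rule uses 9 moves: a2 → b2 → b3 → b4 → c4 → c3 → c2 → c1 → b1 → a1.
The no-revisit rule (legs can't share cells) pushes the minimum above the 7-move bound; an exhaustive check rules out every length from 7 to 8, leaving 9 as the minimum.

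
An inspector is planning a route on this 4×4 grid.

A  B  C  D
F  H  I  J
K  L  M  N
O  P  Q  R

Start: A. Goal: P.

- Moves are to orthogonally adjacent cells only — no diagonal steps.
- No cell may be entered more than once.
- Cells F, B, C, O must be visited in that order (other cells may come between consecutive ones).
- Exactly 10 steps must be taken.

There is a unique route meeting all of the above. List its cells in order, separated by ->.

A -> F -> H -> B -> C -> I -> M -> L -> K -> O -> P

The waypoints must appear in the order F, B, C, O, with no cell reused.
Route from A: down 1 to F, right 1 to H, up 1 to B, right 1 to C, down 2 to M, left 2 to K, down 1 to O, right 1 to P — 10 moves in all.
Check: order respected (F at step 1, B at step 3, C at step 4, O at step 9); 10 moves as required.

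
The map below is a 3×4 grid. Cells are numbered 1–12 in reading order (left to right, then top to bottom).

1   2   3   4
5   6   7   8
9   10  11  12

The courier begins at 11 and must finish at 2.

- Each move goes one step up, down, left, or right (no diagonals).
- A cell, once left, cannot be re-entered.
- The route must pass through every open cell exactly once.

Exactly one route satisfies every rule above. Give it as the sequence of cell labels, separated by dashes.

11 - 12 - 8 - 4 - 3 - 7 - 6 - 10 - 9 - 5 - 1 - 2

Need to visit all 12 open cells exactly once, starting at 11 and ending at 2.
Cell 9 has only two open neighbours (5 and 10), so the path must pass straight through it: one of those is the cell it's entered from and the other is where it exits.
Route from 11: right to 12, 2× up (reaching 4), left to 3, down to 7, left to 6, down to 10, left to 9, 2× up (reaching 1), right to 2 — 11 moves in all.
Check: all 12 open cells covered.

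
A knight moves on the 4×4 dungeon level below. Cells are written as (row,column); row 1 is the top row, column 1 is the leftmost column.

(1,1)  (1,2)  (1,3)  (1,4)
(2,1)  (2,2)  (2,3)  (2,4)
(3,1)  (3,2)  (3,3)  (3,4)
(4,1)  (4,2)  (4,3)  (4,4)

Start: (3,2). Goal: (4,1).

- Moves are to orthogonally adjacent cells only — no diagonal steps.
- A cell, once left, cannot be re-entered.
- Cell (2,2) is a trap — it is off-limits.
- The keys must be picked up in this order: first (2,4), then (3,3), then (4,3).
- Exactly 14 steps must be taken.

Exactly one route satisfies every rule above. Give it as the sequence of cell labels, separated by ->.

(3,2) -> (3,1) -> (2,1) -> (1,1) -> (1,2) -> (1,3) -> (1,4) -> (2,4) -> (2,3) -> (3,3) -> (3,4) -> (4,4) -> (4,3) -> (4,2) -> (4,1)

The waypoints must appear in the order (2,4), (3,3), (4,3), with no cell reused.
Route from (3,2): left to (3,1), 2× up (reaching (1,1)), 3× right (reaching (1,4)), down to (2,4), left to (2,3), down to (3,3), right to (3,4), down to (4,4), 3× left (reaching (4,1)) — 14 moves in all.
Check: order respected ((2,4) at step 7, (3,3) at step 9, (4,3) at step 12); 14 moves as required.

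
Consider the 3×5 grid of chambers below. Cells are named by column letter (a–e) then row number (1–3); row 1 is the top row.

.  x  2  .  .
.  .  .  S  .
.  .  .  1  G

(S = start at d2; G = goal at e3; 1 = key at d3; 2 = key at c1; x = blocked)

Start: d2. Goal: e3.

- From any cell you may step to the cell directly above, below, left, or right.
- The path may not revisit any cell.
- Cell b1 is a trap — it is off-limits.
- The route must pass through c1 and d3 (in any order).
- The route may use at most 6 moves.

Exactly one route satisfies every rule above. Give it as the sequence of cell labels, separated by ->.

Any route must reach c1 and d3 and still end at e3 within 6 moves, so the order of the required stops is forced.
Route from d2: up to d1, left to c1, 2× down (reaching c3), 2× right (reaching e3) — 6 moves in all.
Check: all required cells visited; 6 ≤ 6 moves.

d2 -> d1 -> c1 -> c2 -> c3 -> d3 -> e3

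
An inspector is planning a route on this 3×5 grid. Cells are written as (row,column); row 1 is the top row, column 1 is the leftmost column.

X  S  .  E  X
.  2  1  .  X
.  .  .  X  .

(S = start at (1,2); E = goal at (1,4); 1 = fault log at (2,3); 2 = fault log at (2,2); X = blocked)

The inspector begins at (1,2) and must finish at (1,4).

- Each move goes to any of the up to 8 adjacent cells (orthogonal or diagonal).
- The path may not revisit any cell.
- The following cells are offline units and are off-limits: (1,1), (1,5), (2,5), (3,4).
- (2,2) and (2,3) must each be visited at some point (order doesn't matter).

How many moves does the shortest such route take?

3

Any route passes through (2,2) and (2,3) in some order between (1,2) and (1,4). Summing Chebyshev distances along each leg and taking the cheapest ordering ((1,2) → (2,2) → (2,3) → (1,4)) gives a lower bound of 1 + 1 + 1 = 3 moves.
A route of 3 moves achieves this: (1,2) → (2,2) → (2,3) → (1,4).
Since 3 matches the lower bound, it is optimal.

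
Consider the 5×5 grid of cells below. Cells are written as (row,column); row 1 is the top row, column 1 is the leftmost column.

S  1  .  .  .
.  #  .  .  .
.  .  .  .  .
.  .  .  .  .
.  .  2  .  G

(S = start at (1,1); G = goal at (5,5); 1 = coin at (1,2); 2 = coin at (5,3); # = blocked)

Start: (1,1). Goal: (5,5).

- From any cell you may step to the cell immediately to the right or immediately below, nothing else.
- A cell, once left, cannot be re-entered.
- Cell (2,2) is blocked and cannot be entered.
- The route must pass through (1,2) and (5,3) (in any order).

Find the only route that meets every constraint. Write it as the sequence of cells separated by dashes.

(1,1) - (1,2) - (1,3) - (2,3) - (3,3) - (4,3) - (5,3) - (5,4) - (5,5)

Moves only go right or down, so the column and row indices never decrease.
Route from (1,1): 2× right (reaching (1,3)), 4× down (reaching (5,3)), 2× right (reaching (5,5)) — 8 moves in all.
Check: all required cells visited.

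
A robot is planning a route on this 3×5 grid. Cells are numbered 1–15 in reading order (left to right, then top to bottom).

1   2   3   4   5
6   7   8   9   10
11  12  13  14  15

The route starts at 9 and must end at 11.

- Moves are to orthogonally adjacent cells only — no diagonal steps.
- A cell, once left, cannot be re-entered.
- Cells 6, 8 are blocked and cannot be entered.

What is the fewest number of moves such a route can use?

4

The Manhattan distance from 9 to 11 is |2−3| + |4−1| = 4, so at least 4 moves are needed.
A route of 4 moves achieves this: 9 → 14 → 13 → 12 → 11.
Since 4 matches the lower bound, it is optimal.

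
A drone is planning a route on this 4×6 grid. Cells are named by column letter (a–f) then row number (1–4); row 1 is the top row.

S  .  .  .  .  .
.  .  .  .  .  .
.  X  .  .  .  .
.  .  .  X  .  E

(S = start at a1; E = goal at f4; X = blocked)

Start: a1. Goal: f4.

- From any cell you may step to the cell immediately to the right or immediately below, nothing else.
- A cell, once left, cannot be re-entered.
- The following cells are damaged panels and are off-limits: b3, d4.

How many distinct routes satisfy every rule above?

A right/down-only route from a1 to f4 makes exactly 3 down-moves and 5 right-moves in some order.
With no other constraints that would be C(8,3) = 56 routes.
Subtract routes through each blocked cell (inclusion–exclusion for overlaps): − through b3: 15 − through d4: 20 + through b3&d4: 9 → 30.
That gives 30 routes.

30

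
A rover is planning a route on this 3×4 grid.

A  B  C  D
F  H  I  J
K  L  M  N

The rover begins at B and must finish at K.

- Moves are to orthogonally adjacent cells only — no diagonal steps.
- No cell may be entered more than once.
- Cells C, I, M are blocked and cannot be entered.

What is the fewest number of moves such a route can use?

The Manhattan distance from B to K is |1−3| + |2−1| = 3, so at least 3 moves are needed.
A route of 3 moves achieves this: B → H → L → K.
Since 3 matches the lower bound, it is optimal.

3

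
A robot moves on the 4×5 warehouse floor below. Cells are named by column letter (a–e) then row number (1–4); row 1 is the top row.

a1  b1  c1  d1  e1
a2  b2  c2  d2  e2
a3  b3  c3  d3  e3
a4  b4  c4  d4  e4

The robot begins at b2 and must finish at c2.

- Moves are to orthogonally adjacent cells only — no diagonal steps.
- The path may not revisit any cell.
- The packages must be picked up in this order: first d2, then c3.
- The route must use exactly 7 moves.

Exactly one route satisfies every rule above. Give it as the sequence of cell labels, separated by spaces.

b2 b1 c1 d1 d2 d3 c3 c2

The waypoints must appear in the order d2, c3, with no cell reused.
Route from b2: up to b1, 2× right (reaching d1), 2× down (reaching d3), left to c3, up to c2 — 7 moves in all.
Check: order respected (d2 at step 4, c3 at step 6); 7 moves as required.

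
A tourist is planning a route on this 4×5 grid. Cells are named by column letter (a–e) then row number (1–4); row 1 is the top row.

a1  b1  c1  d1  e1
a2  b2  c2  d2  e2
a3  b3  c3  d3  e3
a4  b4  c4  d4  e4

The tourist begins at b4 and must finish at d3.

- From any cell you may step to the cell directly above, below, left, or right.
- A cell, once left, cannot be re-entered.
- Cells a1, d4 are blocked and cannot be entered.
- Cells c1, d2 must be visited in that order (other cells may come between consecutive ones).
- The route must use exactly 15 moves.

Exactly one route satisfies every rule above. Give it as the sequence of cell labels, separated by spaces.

b4 c4 c3 b3 a3 a2 b2 b1 c1 c2 d2 d1 e1 e2 e3 d3

The waypoints must appear in the order c1, d2, with no cell reused.
Route from b4: right 1 to c4, up 1 to c3, left 2 to a3, up 1 to a2, right 1 to b2, up 1 to b1, right 1 to c1, down 1 to c2, right 1 to d2, up 1 to d1, right 1 to e1, down 2 to e3, left 1 to d3 — 15 moves in all.
Check: order respected (c1 at step 8, d2 at step 10); 15 moves as required.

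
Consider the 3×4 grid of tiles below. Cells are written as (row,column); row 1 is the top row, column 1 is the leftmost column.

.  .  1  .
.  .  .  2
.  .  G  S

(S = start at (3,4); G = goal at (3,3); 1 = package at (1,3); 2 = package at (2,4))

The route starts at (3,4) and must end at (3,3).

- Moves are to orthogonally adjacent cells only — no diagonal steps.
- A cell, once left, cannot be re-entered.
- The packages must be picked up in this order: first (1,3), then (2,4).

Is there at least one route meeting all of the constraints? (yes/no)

no

Ignoring the required order, 15 revisit-free routes from (3,4) to (3,3) pass through all of (1,3) and (2,4); the waypoint orders that occur are (2,4) → (1,3) (15) — never (1,3) → (2,4).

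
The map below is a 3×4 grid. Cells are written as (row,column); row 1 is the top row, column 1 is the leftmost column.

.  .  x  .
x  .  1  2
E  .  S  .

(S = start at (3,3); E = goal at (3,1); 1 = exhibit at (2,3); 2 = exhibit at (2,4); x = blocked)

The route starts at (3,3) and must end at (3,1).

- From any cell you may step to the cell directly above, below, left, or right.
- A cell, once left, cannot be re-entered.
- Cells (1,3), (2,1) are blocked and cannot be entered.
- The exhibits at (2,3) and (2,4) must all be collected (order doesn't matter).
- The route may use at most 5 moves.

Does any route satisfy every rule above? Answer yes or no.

Even ignoring the no-revisit rule, getting from (3,3) to (3,1), taking the cheapest ordering (3,3) → (2,3) → (2,4) → (3,1) needs at least 1 + 1 + 4 = 6 moves (Manhattan distance per leg), which exceeds the 5-move limit.

no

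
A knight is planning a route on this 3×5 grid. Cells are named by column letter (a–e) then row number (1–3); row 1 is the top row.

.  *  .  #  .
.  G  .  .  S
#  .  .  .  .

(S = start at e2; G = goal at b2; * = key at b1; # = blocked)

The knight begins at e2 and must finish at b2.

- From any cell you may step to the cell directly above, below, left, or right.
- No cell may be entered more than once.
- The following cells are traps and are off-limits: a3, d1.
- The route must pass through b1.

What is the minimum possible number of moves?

5

Any route passes through b1 somewhere between e2 and b2. Summing Manhattan distances along the two legs (e2 → b1 → b2) gives a lower bound of 4 + 1 = 5 moves.
A route of 5 moves achieves this: e2 → d2 → c2 → c1 → b1 → b2.
Since 5 matches the lower bound, it is optimal.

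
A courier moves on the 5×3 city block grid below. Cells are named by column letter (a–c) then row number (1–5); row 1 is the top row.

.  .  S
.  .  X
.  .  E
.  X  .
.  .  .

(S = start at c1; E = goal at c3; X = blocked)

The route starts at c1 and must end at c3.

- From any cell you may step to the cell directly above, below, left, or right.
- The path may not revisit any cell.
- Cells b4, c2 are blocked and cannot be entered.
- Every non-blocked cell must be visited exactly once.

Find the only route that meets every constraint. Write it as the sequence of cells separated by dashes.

c1 - b1 - a1 - a2 - b2 - b3 - a3 - a4 - a5 - b5 - c5 - c4 - c3

Need to visit all 13 open cells exactly once, starting at c1 and ending at c3.
Route from c1: 2× left (reaching a1), down to a2, right to b2, down to b3, left to a3, 2× down (reaching a5), 2× right (reaching c5), 2× up (reaching c3) — 12 moves in all.
Check: all 13 open cells covered.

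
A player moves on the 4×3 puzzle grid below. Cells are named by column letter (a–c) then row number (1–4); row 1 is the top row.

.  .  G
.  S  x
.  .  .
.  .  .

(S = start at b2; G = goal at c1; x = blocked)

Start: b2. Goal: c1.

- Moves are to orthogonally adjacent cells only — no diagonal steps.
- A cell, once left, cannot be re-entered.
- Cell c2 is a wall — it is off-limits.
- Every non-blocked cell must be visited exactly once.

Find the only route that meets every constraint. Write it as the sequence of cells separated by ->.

b2 -> b3 -> c3 -> c4 -> b4 -> a4 -> a3 -> a2 -> a1 -> b1 -> c1

Need to visit all 11 open cells exactly once, starting at b2 and ending at c1.
Cell a1 has only two open neighbours (a2 and b1), so the path must pass straight through it: one of those is the cell it's entered from and the other is where it exits.
Route from b2: down 1 to b3, right 1 to c3, down 1 to c4, left 2 to a4, up 3 to a1, right 2 to c1 — 10 moves in all.
Check: all 11 open cells covered.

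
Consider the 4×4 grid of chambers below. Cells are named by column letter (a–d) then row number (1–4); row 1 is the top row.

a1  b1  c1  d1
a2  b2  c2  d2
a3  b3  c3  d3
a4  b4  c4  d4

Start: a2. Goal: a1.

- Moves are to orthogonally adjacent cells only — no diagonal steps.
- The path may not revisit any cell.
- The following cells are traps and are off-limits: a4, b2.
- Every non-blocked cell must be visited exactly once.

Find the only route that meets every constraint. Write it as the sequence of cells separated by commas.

a2, a3, b3, b4, c4, d4, d3, c3, c2, d2, d1, c1, b1, a1

Need to visit all 14 open cells exactly once, starting at a2 and ending at a1.
Route from a2: down to a3, right to b3, down to b4, 2× right (reaching d4), up to d3, left to c3, up to c2, right to d2, up to d1, 3× left (reaching a1) — 13 moves in all.
Check: all 14 open cells covered.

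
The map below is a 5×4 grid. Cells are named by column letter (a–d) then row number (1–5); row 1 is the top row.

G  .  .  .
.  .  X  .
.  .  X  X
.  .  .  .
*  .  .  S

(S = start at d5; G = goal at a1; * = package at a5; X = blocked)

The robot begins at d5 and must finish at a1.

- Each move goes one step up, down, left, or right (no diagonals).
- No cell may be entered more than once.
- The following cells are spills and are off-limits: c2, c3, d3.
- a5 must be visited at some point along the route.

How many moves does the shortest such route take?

Any route passes through a5 somewhere between d5 and a1. Summing Manhattan distances along the two legs (d5 → a5 → a1) gives a lower bound of 3 + 4 = 7 moves.
A route of 7 moves achieves this: d5 → c5 → b5 → a5 → a4 → a3 → a2 → a1.
Since 7 matches the lower bound, it is optimal.

7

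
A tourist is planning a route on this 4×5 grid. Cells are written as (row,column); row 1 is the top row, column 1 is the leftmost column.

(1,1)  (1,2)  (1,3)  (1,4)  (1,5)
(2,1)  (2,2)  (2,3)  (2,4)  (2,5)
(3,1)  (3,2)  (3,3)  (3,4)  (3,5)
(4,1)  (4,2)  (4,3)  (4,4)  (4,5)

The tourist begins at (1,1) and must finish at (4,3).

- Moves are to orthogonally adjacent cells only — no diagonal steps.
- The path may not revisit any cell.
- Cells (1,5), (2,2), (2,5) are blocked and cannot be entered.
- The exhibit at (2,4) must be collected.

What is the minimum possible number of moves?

Any route passes through (2,4) somewhere between (1,1) and (4,3). Summing Manhattan distances along the two legs ((1,1) → (2,4) → (4,3)) gives a lower bound of 4 + 3 = 7 moves.
A route of 7 moves achieves this: (1,1) → (1,2) → (1,3) → (2,3) → (2,4) → (3,4) → (4,4) → (4,3).
Since 7 matches the lower bound, it is optimal.

7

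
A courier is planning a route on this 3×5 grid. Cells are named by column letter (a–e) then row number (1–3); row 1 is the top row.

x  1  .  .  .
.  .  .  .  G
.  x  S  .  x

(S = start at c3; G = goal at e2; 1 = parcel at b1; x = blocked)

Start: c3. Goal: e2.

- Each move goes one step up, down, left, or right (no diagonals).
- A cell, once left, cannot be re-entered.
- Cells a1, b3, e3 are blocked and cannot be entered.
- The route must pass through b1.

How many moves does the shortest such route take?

Any route passes through b1 somewhere between c3 and e2. Summing Manhattan distances along the two legs (c3 → b1 → e2) gives a lower bound of 3 + 4 = 7 moves.
A route of 7 moves achieves this: c3 → c2 → b2 → b1 → c1 → d1 → d2 → e2.
Since 7 matches the lower bound, it is optimal.

7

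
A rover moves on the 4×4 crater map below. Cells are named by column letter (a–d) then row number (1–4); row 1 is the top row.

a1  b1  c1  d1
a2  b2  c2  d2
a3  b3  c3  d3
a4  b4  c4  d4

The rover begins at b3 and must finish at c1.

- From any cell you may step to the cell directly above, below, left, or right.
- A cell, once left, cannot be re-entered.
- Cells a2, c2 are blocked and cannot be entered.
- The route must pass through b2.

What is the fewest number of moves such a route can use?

Any route passes through b2 somewhere between b3 and c1. Summing Manhattan distances along the two legs (b3 → b2 → c1) gives a lower bound of 1 + 2 = 3 moves.
A route of 3 moves achieves this: b3 → b2 → b1 → c1.
Since 3 matches the lower bound, it is optimal.

3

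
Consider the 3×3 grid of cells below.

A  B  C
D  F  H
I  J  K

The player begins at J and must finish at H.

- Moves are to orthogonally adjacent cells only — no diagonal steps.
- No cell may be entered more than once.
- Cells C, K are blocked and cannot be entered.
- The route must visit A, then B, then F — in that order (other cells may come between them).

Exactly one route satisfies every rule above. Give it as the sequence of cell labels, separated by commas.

J, I, D, A, B, F, H

The waypoints must appear in the order A, B, F, with no cell reused.
Route from J: left 1 to I, up 2 to A, right 1 to B, down 1 to F, right 1 to H — 6 moves in all.
Check: order respected (A at step 3, B at step 4, F at step 5).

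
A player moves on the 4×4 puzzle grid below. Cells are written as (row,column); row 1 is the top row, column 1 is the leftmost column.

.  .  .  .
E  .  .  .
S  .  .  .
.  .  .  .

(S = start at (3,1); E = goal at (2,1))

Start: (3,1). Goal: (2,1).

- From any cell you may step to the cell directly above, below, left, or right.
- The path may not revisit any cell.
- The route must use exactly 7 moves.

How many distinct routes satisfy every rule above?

Need simple routes of exactly 7 moves from (3,1) to (2,1) (Manhattan distance 1, so 3 moves are spent on a detour and 3 undoing it).
Branch systematically from the start, pruning whenever the remaining move budget drops below the Manhattan distance to (2,1) or differs from it in parity. Grouping the completions by first move — via (4,1): 4; via (3,2): 6 (no valid completion starts via (2,1)) — and summing: 4 + 6 = 10.
That gives 10 routes.

10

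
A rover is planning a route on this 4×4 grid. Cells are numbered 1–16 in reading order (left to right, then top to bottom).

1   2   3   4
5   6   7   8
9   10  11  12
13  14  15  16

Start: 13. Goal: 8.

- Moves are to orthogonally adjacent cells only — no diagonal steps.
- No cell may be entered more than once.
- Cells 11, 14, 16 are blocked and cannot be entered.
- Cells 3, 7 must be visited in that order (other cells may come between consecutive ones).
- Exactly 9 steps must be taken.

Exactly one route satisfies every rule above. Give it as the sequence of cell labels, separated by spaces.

The waypoints must appear in the order 3, 7, with no cell reused.
Route from 13: up to 9, right to 10, up to 6, left to 5, up to 1, 2× right (reaching 3), down to 7, right to 8 — 9 moves in all.
Check: order respected (3 at step 7, 7 at step 8); 9 moves as required.

13 9 10 6 5 1 2 3 7 8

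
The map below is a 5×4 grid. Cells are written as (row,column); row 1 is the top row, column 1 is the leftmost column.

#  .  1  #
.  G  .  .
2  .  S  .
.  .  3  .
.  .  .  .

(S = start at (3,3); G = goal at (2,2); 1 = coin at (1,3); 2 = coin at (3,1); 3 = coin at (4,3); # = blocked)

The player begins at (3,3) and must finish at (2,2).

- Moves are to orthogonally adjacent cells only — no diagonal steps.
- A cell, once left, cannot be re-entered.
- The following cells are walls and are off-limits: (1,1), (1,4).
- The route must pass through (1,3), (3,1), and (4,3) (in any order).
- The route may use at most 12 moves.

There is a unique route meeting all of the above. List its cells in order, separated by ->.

The budget equals the shortest possible length, so every move has to be on a shortest route through the required cells.
Route from (3,3): 2× left (reaching (3,1)), down to (4,1), 3× right (reaching (4,4)), 2× up (reaching (2,4)), left to (2,3), up to (1,3), left to (1,2), down to (2,2) — 12 moves in all.
Check: all required cells visited; 12 ≤ 12 moves.

(3,3) -> (3,2) -> (3,1) -> (4,1) -> (4,2) -> (4,3) -> (4,4) -> (3,4) -> (2,4) -> (2,3) -> (1,3) -> (1,2) -> (2,2)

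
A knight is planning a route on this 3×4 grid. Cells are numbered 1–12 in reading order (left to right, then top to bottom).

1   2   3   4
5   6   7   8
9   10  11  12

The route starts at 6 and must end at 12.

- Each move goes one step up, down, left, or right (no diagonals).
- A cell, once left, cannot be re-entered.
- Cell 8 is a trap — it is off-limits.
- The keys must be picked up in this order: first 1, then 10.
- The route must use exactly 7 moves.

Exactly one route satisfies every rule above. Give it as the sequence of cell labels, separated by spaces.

6 2 1 5 9 10 11 12

The waypoints must appear in the order 1, 10, with no cell reused.
Route from 6: up 1 to 2, left 1 to 1, down 2 to 9, right 3 to 12 — 7 moves in all.
Check: order respected (1 at step 2, 10 at step 5); 7 moves as required.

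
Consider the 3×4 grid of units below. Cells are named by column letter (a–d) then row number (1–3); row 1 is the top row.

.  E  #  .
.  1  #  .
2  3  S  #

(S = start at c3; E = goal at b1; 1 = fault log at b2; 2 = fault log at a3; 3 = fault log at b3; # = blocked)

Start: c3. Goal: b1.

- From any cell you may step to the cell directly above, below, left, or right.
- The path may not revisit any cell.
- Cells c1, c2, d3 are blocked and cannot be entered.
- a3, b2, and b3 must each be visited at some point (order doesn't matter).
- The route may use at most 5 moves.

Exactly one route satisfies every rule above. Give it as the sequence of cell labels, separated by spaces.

c3 b3 a3 a2 b2 b1

The 5-move cap with required stops at a3, b2, b3 leaves no slack for detours.
Route from c3: 2× left (reaching a3), up to a2, right to b2, up to b1 — 5 moves in all.
Check: all required cells visited; 5 ≤ 5 moves.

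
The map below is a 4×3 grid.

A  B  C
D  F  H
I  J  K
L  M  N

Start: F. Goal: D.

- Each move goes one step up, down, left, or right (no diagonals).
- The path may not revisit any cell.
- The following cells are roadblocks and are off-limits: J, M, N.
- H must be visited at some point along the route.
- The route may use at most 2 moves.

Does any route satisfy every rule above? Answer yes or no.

no

Even ignoring the no-revisit rule, getting from F to D via H needs at least 1 + 2 = 3 moves (Manhattan distance per leg), which exceeds the 2-move limit.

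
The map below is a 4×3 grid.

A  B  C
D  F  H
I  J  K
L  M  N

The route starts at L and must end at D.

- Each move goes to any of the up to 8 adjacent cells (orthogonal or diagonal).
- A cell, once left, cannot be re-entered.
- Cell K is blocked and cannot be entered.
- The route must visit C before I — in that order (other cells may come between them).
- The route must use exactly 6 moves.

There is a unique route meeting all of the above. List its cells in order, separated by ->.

The waypoints must appear in the order C, I, with no cell reused.
Route from L: 2× up-right (reaching H), up to C, 2× down-left (reaching I), up to D — 6 moves in all.
Check: order respected (C at step 3, I at step 5); 6 moves as required.

L -> J -> H -> C -> F -> I -> D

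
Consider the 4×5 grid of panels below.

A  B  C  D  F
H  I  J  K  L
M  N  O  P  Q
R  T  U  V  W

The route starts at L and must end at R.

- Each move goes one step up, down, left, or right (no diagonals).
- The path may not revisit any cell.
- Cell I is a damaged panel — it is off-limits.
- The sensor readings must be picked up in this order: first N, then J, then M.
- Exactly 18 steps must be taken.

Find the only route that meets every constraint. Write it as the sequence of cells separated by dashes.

L - F - D - K - P - Q - W - V - U - T - N - O - J - C - B - A - H - M - R

The waypoints must appear in the order N, J, M, with no cell reused.
Route from L: up to F, left to D, 2× down (reaching P), right to Q, down to W, 3× left (reaching T), up to N, right to O, 2× up (reaching C), 2× left (reaching A), 3× down (reaching R) — 18 moves in all.
Check: order respected (N at step 10, J at step 12, M at step 17); 18 moves as required.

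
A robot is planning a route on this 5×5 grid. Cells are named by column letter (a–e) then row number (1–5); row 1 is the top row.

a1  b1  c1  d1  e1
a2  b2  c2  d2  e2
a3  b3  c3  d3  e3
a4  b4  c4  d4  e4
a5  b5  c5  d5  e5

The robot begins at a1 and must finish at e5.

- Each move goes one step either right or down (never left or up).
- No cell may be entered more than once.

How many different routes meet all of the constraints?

A right/down-only route from a1 to e5 makes exactly 4 down-moves and 4 right-moves in some order.
With no other constraints that would be C(8,4) = 70 routes.
That gives 70 routes.

70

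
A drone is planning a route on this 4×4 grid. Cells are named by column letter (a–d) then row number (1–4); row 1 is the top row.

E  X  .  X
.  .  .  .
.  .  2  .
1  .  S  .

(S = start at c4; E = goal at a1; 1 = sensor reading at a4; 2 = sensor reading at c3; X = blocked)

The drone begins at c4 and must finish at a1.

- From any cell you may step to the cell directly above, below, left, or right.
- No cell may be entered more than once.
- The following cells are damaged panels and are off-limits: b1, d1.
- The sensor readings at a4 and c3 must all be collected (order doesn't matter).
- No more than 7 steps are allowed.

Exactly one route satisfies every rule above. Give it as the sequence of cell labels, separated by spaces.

The budget equals the shortest possible length, so every move has to be on a shortest route through the required cells.
Route from c4: up 1 to c3, left 1 to b3, down 1 to b4, left 1 to a4, up 3 to a1 — 7 moves in all.
Check: all required cells visited; 7 ≤ 7 moves.

c4 c3 b3 b4 a4 a3 a2 a1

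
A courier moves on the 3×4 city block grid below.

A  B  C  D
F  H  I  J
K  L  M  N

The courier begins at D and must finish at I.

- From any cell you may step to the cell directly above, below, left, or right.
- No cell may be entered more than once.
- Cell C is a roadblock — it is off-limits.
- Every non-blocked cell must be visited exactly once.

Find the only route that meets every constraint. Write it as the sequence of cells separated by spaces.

Need to visit all 11 open cells exactly once, starting at D and ending at I.
Route from D: 2× down (reaching N), 3× left (reaching K), 2× up (reaching A), right to B, down to H, right to I — 10 moves in all.
Check: all 11 open cells covered.

D J N M L K F A B H I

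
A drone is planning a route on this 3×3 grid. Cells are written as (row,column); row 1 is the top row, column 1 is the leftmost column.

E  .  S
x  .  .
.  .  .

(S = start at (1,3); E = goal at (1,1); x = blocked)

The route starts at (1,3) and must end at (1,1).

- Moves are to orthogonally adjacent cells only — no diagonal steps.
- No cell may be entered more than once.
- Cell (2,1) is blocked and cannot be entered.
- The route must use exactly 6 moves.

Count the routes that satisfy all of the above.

Need simple routes of exactly 6 moves from (1,3) to (1,1) (Manhattan distance 2, so 2 moves are spent on a detour and 2 undoing it).
Enumerating: (1,3) (2,3) (3,3) (3,2) (2,2) (1,2) (1,1).
That gives 1 route.

1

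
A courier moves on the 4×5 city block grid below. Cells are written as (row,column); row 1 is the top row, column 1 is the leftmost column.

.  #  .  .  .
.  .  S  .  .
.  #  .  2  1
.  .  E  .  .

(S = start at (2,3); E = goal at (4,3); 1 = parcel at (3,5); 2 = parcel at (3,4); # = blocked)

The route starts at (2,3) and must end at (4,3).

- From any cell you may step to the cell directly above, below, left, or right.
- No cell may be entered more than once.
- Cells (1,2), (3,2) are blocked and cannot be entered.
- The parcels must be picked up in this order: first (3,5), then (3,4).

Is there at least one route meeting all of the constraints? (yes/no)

One route that works: (2,3) → (2,4) → (2,5) → (3,5) → (3,4) → (4,4) → (4,3).

yes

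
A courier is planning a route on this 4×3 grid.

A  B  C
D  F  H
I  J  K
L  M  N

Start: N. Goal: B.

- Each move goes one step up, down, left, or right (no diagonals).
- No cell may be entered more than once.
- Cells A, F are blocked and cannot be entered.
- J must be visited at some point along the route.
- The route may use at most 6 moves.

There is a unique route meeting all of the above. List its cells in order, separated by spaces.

N M J K H C B

The 6-move cap with required stops at J leaves no slack for detours.
Route from N: left 1 to M, up 1 to J, right 1 to K, up 2 to C, left 1 to B — 6 moves in all.
Check: all required cells visited; 6 ≤ 6 moves.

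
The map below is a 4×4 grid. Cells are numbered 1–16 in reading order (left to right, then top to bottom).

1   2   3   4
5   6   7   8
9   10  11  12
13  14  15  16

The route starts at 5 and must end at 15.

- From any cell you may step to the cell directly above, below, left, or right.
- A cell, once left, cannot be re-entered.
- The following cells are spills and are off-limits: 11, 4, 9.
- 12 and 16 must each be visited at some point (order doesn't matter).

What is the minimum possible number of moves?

Any route passes through 12 and 16 in some order between 5 and 15. Summing Manhattan distances along each leg and taking the cheapest ordering (5 → 12 → 16 → 15) gives a lower bound of 4 + 1 + 1 = 6 moves.
A route of 6 moves achieves this: 5 → 6 → 7 → 8 → 12 → 16 → 15.
Since 6 matches the lower bound, it is optimal.

6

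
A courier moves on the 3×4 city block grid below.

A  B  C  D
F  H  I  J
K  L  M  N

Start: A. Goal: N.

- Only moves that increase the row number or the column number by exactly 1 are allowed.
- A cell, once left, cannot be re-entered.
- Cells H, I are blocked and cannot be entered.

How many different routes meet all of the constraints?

A right/down-only route from A to N makes exactly 2 down-moves and 3 right-moves in some order.
With no other constraints that would be C(5,2) = 10 routes.
Subtract routes through each blocked cell (inclusion–exclusion for overlaps): − through H: 6 − through I: 6 + through H&I: 4 → 2.
That gives 2 routes.

2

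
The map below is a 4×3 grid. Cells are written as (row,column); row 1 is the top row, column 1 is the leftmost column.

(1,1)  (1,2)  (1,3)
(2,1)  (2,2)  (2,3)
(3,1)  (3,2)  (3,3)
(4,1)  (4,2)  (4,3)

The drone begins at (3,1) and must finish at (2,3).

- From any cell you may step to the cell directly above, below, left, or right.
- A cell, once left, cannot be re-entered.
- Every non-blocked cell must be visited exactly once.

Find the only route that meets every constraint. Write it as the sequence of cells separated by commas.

(3,1), (4,1), (4,2), (4,3), (3,3), (3,2), (2,2), (2,1), (1,1), (1,2), (1,3), (2,3)

Need to visit all 12 open cells exactly once, starting at (3,1) and ending at (2,3).
Cell (4,1) has only two open neighbours ((3,1) and (4,2)), so the path must pass straight through it: one of those is the cell it's entered from and the other is where it exits.
Route from (3,1): down 1 to (4,1), right 2 to (4,3), up 1 to (3,3), left 1 to (3,2), up 1 to (2,2), left 1 to (2,1), up 1 to (1,1), right 2 to (1,3), down 1 to (2,3) — 11 moves in all.
Check: all 12 open cells covered.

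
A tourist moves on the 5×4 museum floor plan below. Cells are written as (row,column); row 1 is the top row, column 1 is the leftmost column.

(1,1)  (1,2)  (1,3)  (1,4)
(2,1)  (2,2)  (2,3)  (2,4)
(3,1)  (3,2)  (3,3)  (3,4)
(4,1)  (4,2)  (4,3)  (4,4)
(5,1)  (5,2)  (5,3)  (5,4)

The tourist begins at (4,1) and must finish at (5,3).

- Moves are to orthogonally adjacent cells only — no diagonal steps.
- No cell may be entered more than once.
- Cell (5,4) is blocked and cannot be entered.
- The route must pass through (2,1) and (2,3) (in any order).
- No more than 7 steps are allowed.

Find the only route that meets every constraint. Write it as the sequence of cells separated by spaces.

(4,1) (3,1) (2,1) (2,2) (2,3) (3,3) (4,3) (5,3)

Any route must reach (2,1) and (2,3) and still end at (5,3) within 7 moves, so the order of the required stops is forced.
Route from (4,1): 2× up (reaching (2,1)), 2× right (reaching (2,3)), 3× down (reaching (5,3)) — 7 moves in all.
Check: all required cells visited; 7 ≤ 7 moves.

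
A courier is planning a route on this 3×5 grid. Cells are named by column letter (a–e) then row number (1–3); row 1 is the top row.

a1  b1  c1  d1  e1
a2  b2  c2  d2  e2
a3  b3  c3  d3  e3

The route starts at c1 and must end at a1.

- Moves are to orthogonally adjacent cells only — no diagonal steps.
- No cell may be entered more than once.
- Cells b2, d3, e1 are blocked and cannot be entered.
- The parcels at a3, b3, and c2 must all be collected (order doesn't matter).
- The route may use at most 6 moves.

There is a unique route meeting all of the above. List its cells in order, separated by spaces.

c1 c2 c3 b3 a3 a2 a1

The 6-move cap with required stops at a3, b3, c2 leaves no slack for detours.
Route from c1: down 2 to c3, left 2 to a3, up 2 to a1 — 6 moves in all.
Check: all required cells visited; 6 ≤ 6 moves.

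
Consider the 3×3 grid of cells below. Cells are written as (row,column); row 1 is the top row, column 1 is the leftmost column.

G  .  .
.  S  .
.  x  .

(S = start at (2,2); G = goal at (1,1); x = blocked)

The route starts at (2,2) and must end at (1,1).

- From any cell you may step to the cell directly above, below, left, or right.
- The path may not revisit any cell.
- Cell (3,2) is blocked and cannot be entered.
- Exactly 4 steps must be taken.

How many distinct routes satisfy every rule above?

Need simple routes of exactly 4 moves from (2,2) to (1,1) (Manhattan distance 2, so 1 moves are spent on a detour and 1 undoing it).
Enumerating: (2,2) (2,3) (1,3) (1,2) (1,1).
That gives 1 route.

1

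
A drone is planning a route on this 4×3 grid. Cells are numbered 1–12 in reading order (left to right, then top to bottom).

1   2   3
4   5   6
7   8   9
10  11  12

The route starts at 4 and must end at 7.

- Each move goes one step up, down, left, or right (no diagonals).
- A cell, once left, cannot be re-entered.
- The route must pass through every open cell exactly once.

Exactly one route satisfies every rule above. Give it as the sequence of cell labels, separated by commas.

4, 1, 2, 3, 6, 5, 8, 9, 12, 11, 10, 7

Need to visit all 12 open cells exactly once, starting at 4 and ending at 7.
Cell 12 has only two open neighbours (9 and 11), so the path must pass straight through it: one of those is the cell it's entered from and the other is where it exits.
Route from 4: up to 1, 2× right (reaching 3), down to 6, left to 5, down to 8, right to 9, down to 12, 2× left (reaching 10), up to 7 — 11 moves in all.
Check: all 12 open cells covered.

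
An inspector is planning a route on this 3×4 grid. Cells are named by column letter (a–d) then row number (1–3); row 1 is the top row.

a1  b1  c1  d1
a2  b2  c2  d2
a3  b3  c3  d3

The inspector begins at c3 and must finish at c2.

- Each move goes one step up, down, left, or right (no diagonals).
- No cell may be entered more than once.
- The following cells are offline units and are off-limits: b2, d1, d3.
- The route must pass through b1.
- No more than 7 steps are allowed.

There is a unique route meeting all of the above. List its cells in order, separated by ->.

c3 -> b3 -> a3 -> a2 -> a1 -> b1 -> c1 -> c2

The 7-move cap with required stops at b1 leaves no slack for detours.
Route from c3: left 2 to a3, up 2 to a1, right 2 to c1, down 1 to c2 — 7 moves in all.
Check: all required cells visited; 7 ≤ 7 moves.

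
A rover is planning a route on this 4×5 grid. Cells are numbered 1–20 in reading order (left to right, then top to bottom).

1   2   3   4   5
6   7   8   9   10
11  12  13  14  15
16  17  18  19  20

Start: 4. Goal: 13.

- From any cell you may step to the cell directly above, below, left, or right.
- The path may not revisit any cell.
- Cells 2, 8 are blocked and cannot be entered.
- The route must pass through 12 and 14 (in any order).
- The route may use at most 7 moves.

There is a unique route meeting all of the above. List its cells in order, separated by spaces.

4 9 14 19 18 17 12 13

The 7-move cap with required stops at 12, 14 leaves no slack for detours.
Route from 4: 3× down (reaching 19), 2× left (reaching 17), up to 12, right to 13 — 7 moves in all.
Check: all required cells visited; 7 ≤ 7 moves.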